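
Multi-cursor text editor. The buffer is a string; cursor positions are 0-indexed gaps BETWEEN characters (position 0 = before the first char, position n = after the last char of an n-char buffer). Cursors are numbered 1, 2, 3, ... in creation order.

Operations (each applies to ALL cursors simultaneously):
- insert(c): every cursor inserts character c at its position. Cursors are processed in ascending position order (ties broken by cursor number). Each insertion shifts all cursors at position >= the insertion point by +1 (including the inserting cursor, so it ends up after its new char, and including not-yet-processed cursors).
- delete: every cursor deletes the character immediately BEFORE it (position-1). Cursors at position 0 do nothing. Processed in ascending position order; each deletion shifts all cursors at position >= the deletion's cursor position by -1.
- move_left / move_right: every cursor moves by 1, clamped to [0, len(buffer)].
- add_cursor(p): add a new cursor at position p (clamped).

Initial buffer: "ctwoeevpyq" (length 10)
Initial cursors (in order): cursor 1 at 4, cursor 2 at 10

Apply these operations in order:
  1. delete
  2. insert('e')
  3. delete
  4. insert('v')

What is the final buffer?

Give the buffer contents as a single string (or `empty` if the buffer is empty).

After op 1 (delete): buffer="ctweevpy" (len 8), cursors c1@3 c2@8, authorship ........
After op 2 (insert('e')): buffer="ctweeevpye" (len 10), cursors c1@4 c2@10, authorship ...1.....2
After op 3 (delete): buffer="ctweevpy" (len 8), cursors c1@3 c2@8, authorship ........
After op 4 (insert('v')): buffer="ctwveevpyv" (len 10), cursors c1@4 c2@10, authorship ...1.....2

Answer: ctwveevpyv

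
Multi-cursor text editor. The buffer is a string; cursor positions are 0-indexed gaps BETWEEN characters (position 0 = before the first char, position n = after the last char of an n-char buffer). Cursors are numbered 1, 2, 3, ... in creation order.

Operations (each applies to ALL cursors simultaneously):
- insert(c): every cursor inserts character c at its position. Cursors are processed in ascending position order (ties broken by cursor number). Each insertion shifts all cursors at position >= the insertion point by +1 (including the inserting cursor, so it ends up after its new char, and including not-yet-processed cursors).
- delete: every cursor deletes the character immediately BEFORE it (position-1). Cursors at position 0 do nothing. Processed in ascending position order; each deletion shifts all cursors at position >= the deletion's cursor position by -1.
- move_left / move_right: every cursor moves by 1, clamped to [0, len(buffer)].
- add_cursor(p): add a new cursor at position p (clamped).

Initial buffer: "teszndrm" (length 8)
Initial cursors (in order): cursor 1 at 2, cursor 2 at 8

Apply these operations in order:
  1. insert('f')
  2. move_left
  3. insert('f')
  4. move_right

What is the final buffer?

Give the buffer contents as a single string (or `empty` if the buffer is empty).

Answer: teffszndrmff

Derivation:
After op 1 (insert('f')): buffer="tefszndrmf" (len 10), cursors c1@3 c2@10, authorship ..1......2
After op 2 (move_left): buffer="tefszndrmf" (len 10), cursors c1@2 c2@9, authorship ..1......2
After op 3 (insert('f')): buffer="teffszndrmff" (len 12), cursors c1@3 c2@11, authorship ..11......22
After op 4 (move_right): buffer="teffszndrmff" (len 12), cursors c1@4 c2@12, authorship ..11......22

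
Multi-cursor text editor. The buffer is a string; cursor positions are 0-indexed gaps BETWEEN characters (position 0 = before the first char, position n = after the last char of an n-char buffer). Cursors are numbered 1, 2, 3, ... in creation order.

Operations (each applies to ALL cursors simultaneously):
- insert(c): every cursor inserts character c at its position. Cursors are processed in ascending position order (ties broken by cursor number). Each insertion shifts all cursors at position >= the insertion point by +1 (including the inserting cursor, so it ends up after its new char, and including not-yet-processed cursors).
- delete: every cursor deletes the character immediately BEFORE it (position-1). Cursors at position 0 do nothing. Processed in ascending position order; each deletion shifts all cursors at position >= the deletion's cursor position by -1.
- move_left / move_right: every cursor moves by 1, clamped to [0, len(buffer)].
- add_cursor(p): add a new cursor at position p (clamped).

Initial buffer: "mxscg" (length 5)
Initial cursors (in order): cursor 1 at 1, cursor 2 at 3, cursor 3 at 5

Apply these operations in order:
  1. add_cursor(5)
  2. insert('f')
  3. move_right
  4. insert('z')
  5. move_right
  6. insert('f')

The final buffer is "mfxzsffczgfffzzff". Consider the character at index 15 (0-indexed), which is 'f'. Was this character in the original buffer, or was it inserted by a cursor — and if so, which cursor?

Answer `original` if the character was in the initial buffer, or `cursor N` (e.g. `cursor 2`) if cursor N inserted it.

After op 1 (add_cursor(5)): buffer="mxscg" (len 5), cursors c1@1 c2@3 c3@5 c4@5, authorship .....
After op 2 (insert('f')): buffer="mfxsfcgff" (len 9), cursors c1@2 c2@5 c3@9 c4@9, authorship .1..2..34
After op 3 (move_right): buffer="mfxsfcgff" (len 9), cursors c1@3 c2@6 c3@9 c4@9, authorship .1..2..34
After op 4 (insert('z')): buffer="mfxzsfczgffzz" (len 13), cursors c1@4 c2@8 c3@13 c4@13, authorship .1.1.2.2.3434
After op 5 (move_right): buffer="mfxzsfczgffzz" (len 13), cursors c1@5 c2@9 c3@13 c4@13, authorship .1.1.2.2.3434
After op 6 (insert('f')): buffer="mfxzsffczgfffzzff" (len 17), cursors c1@6 c2@11 c3@17 c4@17, authorship .1.1.12.2.2343434
Authorship (.=original, N=cursor N): . 1 . 1 . 1 2 . 2 . 2 3 4 3 4 3 4
Index 15: author = 3

Answer: cursor 3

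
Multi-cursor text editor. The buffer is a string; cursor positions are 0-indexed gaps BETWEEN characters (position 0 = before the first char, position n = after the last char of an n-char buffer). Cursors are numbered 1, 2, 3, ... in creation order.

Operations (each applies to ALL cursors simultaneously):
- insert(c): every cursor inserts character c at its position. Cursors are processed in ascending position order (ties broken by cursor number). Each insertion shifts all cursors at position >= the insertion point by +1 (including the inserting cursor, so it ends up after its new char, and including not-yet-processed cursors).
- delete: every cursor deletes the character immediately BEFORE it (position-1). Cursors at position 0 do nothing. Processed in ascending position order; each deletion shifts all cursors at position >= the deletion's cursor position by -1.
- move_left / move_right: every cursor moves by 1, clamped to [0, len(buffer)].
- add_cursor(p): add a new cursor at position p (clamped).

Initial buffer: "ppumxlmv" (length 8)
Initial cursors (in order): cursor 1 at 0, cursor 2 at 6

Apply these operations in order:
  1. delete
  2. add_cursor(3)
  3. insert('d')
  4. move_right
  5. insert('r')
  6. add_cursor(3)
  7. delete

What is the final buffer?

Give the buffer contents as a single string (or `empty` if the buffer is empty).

After op 1 (delete): buffer="ppumxmv" (len 7), cursors c1@0 c2@5, authorship .......
After op 2 (add_cursor(3)): buffer="ppumxmv" (len 7), cursors c1@0 c3@3 c2@5, authorship .......
After op 3 (insert('d')): buffer="dppudmxdmv" (len 10), cursors c1@1 c3@5 c2@8, authorship 1...3..2..
After op 4 (move_right): buffer="dppudmxdmv" (len 10), cursors c1@2 c3@6 c2@9, authorship 1...3..2..
After op 5 (insert('r')): buffer="dprpudmrxdmrv" (len 13), cursors c1@3 c3@8 c2@12, authorship 1.1..3.3.2.2.
After op 6 (add_cursor(3)): buffer="dprpudmrxdmrv" (len 13), cursors c1@3 c4@3 c3@8 c2@12, authorship 1.1..3.3.2.2.
After op 7 (delete): buffer="dpudmxdmv" (len 9), cursors c1@1 c4@1 c3@5 c2@8, authorship 1..3..2..

Answer: dpudmxdmv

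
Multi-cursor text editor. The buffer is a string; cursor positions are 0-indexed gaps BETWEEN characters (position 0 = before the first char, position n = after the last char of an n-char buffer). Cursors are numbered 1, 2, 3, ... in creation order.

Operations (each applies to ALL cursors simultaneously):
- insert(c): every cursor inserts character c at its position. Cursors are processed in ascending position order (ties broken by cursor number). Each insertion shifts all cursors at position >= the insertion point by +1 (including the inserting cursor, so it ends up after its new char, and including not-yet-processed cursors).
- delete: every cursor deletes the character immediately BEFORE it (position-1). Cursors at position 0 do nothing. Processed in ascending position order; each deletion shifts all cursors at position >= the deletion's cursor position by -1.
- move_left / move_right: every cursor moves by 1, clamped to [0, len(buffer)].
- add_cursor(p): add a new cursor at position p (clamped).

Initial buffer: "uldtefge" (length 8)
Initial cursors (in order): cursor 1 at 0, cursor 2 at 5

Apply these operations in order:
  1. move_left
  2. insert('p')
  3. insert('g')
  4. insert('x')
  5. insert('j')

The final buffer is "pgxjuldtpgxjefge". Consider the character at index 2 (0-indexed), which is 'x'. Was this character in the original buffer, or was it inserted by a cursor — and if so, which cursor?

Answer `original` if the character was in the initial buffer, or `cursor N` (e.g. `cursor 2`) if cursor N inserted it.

After op 1 (move_left): buffer="uldtefge" (len 8), cursors c1@0 c2@4, authorship ........
After op 2 (insert('p')): buffer="puldtpefge" (len 10), cursors c1@1 c2@6, authorship 1....2....
After op 3 (insert('g')): buffer="pguldtpgefge" (len 12), cursors c1@2 c2@8, authorship 11....22....
After op 4 (insert('x')): buffer="pgxuldtpgxefge" (len 14), cursors c1@3 c2@10, authorship 111....222....
After op 5 (insert('j')): buffer="pgxjuldtpgxjefge" (len 16), cursors c1@4 c2@12, authorship 1111....2222....
Authorship (.=original, N=cursor N): 1 1 1 1 . . . . 2 2 2 2 . . . .
Index 2: author = 1

Answer: cursor 1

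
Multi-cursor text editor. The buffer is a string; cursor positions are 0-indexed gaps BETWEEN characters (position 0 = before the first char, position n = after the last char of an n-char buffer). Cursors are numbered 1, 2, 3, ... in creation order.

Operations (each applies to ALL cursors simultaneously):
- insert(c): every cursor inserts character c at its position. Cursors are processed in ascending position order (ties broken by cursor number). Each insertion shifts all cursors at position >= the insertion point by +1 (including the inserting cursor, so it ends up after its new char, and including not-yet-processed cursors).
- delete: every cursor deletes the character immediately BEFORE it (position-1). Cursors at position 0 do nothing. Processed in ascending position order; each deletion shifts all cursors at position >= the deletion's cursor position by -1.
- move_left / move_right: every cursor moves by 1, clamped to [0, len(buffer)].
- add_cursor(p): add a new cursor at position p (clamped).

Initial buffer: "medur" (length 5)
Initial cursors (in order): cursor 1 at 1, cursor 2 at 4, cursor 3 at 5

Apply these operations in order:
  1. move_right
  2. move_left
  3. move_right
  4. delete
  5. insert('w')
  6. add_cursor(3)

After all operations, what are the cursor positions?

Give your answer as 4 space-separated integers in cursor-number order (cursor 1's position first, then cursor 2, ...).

After op 1 (move_right): buffer="medur" (len 5), cursors c1@2 c2@5 c3@5, authorship .....
After op 2 (move_left): buffer="medur" (len 5), cursors c1@1 c2@4 c3@4, authorship .....
After op 3 (move_right): buffer="medur" (len 5), cursors c1@2 c2@5 c3@5, authorship .....
After op 4 (delete): buffer="md" (len 2), cursors c1@1 c2@2 c3@2, authorship ..
After op 5 (insert('w')): buffer="mwdww" (len 5), cursors c1@2 c2@5 c3@5, authorship .1.23
After op 6 (add_cursor(3)): buffer="mwdww" (len 5), cursors c1@2 c4@3 c2@5 c3@5, authorship .1.23

Answer: 2 5 5 3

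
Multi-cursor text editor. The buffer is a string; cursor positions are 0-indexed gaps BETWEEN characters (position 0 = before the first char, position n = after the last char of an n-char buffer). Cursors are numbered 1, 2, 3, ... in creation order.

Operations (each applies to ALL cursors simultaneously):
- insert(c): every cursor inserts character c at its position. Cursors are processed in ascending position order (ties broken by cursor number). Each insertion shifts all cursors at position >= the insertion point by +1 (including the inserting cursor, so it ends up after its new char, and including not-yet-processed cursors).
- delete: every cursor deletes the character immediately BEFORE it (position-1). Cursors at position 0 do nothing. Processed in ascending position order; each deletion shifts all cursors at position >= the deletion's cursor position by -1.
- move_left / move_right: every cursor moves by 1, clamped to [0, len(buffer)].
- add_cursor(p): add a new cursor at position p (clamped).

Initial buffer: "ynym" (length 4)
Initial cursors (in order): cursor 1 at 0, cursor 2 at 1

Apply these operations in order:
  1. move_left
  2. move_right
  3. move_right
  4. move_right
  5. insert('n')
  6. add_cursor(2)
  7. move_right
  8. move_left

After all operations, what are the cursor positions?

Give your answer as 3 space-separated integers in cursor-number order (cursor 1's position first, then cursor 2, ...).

Answer: 5 5 2

Derivation:
After op 1 (move_left): buffer="ynym" (len 4), cursors c1@0 c2@0, authorship ....
After op 2 (move_right): buffer="ynym" (len 4), cursors c1@1 c2@1, authorship ....
After op 3 (move_right): buffer="ynym" (len 4), cursors c1@2 c2@2, authorship ....
After op 4 (move_right): buffer="ynym" (len 4), cursors c1@3 c2@3, authorship ....
After op 5 (insert('n')): buffer="ynynnm" (len 6), cursors c1@5 c2@5, authorship ...12.
After op 6 (add_cursor(2)): buffer="ynynnm" (len 6), cursors c3@2 c1@5 c2@5, authorship ...12.
After op 7 (move_right): buffer="ynynnm" (len 6), cursors c3@3 c1@6 c2@6, authorship ...12.
After op 8 (move_left): buffer="ynynnm" (len 6), cursors c3@2 c1@5 c2@5, authorship ...12.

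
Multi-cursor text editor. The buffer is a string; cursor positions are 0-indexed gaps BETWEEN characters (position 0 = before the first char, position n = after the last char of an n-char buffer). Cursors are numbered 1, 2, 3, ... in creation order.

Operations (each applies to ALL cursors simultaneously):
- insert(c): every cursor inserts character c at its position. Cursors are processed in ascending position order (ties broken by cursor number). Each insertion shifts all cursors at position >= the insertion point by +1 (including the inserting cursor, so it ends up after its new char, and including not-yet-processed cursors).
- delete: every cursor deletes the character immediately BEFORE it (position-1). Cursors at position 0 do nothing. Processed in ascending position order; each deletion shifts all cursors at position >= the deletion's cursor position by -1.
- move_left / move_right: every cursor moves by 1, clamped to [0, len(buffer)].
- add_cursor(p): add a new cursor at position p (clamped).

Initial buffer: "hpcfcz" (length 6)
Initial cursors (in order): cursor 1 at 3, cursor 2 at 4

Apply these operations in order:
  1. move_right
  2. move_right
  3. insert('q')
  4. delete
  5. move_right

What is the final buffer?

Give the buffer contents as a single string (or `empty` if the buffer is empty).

After op 1 (move_right): buffer="hpcfcz" (len 6), cursors c1@4 c2@5, authorship ......
After op 2 (move_right): buffer="hpcfcz" (len 6), cursors c1@5 c2@6, authorship ......
After op 3 (insert('q')): buffer="hpcfcqzq" (len 8), cursors c1@6 c2@8, authorship .....1.2
After op 4 (delete): buffer="hpcfcz" (len 6), cursors c1@5 c2@6, authorship ......
After op 5 (move_right): buffer="hpcfcz" (len 6), cursors c1@6 c2@6, authorship ......

Answer: hpcfcz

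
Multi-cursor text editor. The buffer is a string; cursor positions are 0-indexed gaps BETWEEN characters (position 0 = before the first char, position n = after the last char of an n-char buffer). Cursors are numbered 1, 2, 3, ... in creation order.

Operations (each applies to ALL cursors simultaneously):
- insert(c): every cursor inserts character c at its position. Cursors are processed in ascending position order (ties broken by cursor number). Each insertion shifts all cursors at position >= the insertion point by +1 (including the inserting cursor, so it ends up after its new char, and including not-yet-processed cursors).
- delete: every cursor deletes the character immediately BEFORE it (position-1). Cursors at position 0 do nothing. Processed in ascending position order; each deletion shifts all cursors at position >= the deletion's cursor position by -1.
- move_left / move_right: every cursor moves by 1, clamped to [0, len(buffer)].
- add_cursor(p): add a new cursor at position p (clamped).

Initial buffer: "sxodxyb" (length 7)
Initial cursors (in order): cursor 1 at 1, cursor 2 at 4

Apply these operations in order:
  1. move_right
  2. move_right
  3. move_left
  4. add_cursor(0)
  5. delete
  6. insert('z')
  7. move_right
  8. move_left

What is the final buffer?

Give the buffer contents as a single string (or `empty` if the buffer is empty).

Answer: zszodzyb

Derivation:
After op 1 (move_right): buffer="sxodxyb" (len 7), cursors c1@2 c2@5, authorship .......
After op 2 (move_right): buffer="sxodxyb" (len 7), cursors c1@3 c2@6, authorship .......
After op 3 (move_left): buffer="sxodxyb" (len 7), cursors c1@2 c2@5, authorship .......
After op 4 (add_cursor(0)): buffer="sxodxyb" (len 7), cursors c3@0 c1@2 c2@5, authorship .......
After op 5 (delete): buffer="sodyb" (len 5), cursors c3@0 c1@1 c2@3, authorship .....
After op 6 (insert('z')): buffer="zszodzyb" (len 8), cursors c3@1 c1@3 c2@6, authorship 3.1..2..
After op 7 (move_right): buffer="zszodzyb" (len 8), cursors c3@2 c1@4 c2@7, authorship 3.1..2..
After op 8 (move_left): buffer="zszodzyb" (len 8), cursors c3@1 c1@3 c2@6, authorship 3.1..2..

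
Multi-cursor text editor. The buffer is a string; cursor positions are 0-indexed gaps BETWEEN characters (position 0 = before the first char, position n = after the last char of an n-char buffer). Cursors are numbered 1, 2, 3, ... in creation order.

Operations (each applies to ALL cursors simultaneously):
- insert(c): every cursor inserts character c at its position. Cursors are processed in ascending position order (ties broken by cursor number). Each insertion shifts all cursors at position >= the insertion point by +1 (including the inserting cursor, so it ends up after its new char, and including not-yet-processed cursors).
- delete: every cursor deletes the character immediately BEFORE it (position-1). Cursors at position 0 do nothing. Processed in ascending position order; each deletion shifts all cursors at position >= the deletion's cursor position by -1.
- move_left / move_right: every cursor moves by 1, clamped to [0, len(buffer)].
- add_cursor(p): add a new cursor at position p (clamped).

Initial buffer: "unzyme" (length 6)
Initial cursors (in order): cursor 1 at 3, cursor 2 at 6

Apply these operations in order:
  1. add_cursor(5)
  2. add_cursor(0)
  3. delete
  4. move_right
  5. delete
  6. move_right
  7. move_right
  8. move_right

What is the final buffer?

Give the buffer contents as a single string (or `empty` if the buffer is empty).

Answer: empty

Derivation:
After op 1 (add_cursor(5)): buffer="unzyme" (len 6), cursors c1@3 c3@5 c2@6, authorship ......
After op 2 (add_cursor(0)): buffer="unzyme" (len 6), cursors c4@0 c1@3 c3@5 c2@6, authorship ......
After op 3 (delete): buffer="uny" (len 3), cursors c4@0 c1@2 c2@3 c3@3, authorship ...
After op 4 (move_right): buffer="uny" (len 3), cursors c4@1 c1@3 c2@3 c3@3, authorship ...
After op 5 (delete): buffer="" (len 0), cursors c1@0 c2@0 c3@0 c4@0, authorship 
After op 6 (move_right): buffer="" (len 0), cursors c1@0 c2@0 c3@0 c4@0, authorship 
After op 7 (move_right): buffer="" (len 0), cursors c1@0 c2@0 c3@0 c4@0, authorship 
After op 8 (move_right): buffer="" (len 0), cursors c1@0 c2@0 c3@0 c4@0, authorship 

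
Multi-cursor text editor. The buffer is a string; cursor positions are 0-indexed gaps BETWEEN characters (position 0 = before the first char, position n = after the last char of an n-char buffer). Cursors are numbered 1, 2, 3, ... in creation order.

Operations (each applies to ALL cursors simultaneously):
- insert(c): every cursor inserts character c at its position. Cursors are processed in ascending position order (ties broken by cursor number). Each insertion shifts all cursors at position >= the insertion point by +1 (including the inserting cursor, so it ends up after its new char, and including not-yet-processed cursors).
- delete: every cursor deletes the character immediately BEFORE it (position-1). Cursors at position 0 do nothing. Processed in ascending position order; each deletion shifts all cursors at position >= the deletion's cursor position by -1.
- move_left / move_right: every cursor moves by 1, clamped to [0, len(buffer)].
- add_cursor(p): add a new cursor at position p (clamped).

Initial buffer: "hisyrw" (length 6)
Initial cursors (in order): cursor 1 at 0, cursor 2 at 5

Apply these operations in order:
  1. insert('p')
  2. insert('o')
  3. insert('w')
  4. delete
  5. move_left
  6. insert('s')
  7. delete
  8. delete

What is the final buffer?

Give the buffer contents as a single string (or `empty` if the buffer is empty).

Answer: ohisyrow

Derivation:
After op 1 (insert('p')): buffer="phisyrpw" (len 8), cursors c1@1 c2@7, authorship 1.....2.
After op 2 (insert('o')): buffer="pohisyrpow" (len 10), cursors c1@2 c2@9, authorship 11.....22.
After op 3 (insert('w')): buffer="powhisyrpoww" (len 12), cursors c1@3 c2@11, authorship 111.....222.
After op 4 (delete): buffer="pohisyrpow" (len 10), cursors c1@2 c2@9, authorship 11.....22.
After op 5 (move_left): buffer="pohisyrpow" (len 10), cursors c1@1 c2@8, authorship 11.....22.
After op 6 (insert('s')): buffer="psohisyrpsow" (len 12), cursors c1@2 c2@10, authorship 111.....222.
After op 7 (delete): buffer="pohisyrpow" (len 10), cursors c1@1 c2@8, authorship 11.....22.
After op 8 (delete): buffer="ohisyrow" (len 8), cursors c1@0 c2@6, authorship 1.....2.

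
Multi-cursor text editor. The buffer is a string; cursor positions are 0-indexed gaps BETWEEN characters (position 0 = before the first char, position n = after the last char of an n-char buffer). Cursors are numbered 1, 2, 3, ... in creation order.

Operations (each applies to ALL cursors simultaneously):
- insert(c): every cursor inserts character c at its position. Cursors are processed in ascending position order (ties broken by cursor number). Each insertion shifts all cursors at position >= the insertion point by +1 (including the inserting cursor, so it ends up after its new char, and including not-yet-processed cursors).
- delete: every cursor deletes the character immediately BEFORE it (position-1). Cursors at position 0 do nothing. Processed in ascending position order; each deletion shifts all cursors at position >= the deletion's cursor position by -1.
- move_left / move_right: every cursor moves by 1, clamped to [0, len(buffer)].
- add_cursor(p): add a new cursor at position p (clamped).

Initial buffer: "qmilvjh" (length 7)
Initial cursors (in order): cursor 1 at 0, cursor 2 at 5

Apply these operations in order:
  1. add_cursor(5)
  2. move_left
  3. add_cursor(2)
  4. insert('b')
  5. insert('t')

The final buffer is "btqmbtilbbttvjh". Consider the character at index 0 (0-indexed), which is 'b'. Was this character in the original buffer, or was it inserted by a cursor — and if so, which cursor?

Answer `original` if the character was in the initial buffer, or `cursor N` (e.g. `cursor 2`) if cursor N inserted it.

Answer: cursor 1

Derivation:
After op 1 (add_cursor(5)): buffer="qmilvjh" (len 7), cursors c1@0 c2@5 c3@5, authorship .......
After op 2 (move_left): buffer="qmilvjh" (len 7), cursors c1@0 c2@4 c3@4, authorship .......
After op 3 (add_cursor(2)): buffer="qmilvjh" (len 7), cursors c1@0 c4@2 c2@4 c3@4, authorship .......
After op 4 (insert('b')): buffer="bqmbilbbvjh" (len 11), cursors c1@1 c4@4 c2@8 c3@8, authorship 1..4..23...
After op 5 (insert('t')): buffer="btqmbtilbbttvjh" (len 15), cursors c1@2 c4@6 c2@12 c3@12, authorship 11..44..2323...
Authorship (.=original, N=cursor N): 1 1 . . 4 4 . . 2 3 2 3 . . .
Index 0: author = 1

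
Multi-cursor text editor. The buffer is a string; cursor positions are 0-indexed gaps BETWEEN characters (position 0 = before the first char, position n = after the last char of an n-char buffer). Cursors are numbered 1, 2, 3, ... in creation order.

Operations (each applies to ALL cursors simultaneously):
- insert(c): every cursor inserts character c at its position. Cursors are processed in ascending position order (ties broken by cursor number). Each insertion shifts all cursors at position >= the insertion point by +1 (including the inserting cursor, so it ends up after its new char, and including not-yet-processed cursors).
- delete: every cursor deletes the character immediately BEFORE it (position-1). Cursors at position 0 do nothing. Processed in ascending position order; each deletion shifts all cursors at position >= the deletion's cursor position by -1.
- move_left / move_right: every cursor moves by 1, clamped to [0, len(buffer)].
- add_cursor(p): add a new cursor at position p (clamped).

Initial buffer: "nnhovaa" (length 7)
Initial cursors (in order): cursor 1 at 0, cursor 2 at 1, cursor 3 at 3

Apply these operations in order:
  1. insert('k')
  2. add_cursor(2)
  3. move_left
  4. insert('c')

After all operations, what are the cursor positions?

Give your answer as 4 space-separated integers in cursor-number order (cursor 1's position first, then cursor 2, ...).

Answer: 1 5 9 3

Derivation:
After op 1 (insert('k')): buffer="knknhkovaa" (len 10), cursors c1@1 c2@3 c3@6, authorship 1.2..3....
After op 2 (add_cursor(2)): buffer="knknhkovaa" (len 10), cursors c1@1 c4@2 c2@3 c3@6, authorship 1.2..3....
After op 3 (move_left): buffer="knknhkovaa" (len 10), cursors c1@0 c4@1 c2@2 c3@5, authorship 1.2..3....
After op 4 (insert('c')): buffer="ckcncknhckovaa" (len 14), cursors c1@1 c4@3 c2@5 c3@9, authorship 114.22..33....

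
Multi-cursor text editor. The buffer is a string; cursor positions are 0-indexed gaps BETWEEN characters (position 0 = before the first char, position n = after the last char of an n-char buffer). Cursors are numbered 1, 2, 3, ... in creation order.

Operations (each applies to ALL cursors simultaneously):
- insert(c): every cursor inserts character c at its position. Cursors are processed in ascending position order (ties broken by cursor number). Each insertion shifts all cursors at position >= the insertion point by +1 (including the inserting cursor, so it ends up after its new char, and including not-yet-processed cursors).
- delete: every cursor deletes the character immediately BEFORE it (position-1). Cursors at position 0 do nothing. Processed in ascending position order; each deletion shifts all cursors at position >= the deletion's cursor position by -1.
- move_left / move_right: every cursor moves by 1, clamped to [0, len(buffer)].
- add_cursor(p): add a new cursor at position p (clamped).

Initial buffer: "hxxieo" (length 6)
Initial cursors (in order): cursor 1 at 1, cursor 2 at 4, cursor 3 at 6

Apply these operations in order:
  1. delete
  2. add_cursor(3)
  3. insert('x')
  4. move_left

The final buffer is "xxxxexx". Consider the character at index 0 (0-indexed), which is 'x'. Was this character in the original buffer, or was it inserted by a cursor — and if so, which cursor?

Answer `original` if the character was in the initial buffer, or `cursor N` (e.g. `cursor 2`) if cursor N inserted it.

After op 1 (delete): buffer="xxe" (len 3), cursors c1@0 c2@2 c3@3, authorship ...
After op 2 (add_cursor(3)): buffer="xxe" (len 3), cursors c1@0 c2@2 c3@3 c4@3, authorship ...
After op 3 (insert('x')): buffer="xxxxexx" (len 7), cursors c1@1 c2@4 c3@7 c4@7, authorship 1..2.34
After op 4 (move_left): buffer="xxxxexx" (len 7), cursors c1@0 c2@3 c3@6 c4@6, authorship 1..2.34
Authorship (.=original, N=cursor N): 1 . . 2 . 3 4
Index 0: author = 1

Answer: cursor 1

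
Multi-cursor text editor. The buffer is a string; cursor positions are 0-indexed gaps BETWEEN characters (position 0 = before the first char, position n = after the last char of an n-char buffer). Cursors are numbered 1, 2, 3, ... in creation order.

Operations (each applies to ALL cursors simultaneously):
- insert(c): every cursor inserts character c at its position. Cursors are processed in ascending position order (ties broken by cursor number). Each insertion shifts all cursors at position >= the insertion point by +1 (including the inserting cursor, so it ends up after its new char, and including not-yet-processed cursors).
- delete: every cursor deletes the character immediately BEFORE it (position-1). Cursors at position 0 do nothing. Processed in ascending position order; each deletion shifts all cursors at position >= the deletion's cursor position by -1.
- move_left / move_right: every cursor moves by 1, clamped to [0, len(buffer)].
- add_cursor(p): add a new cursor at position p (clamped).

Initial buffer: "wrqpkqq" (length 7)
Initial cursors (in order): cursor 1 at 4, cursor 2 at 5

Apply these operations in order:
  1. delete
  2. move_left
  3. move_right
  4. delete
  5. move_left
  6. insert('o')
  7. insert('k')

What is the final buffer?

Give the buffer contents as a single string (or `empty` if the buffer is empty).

After op 1 (delete): buffer="wrqqq" (len 5), cursors c1@3 c2@3, authorship .....
After op 2 (move_left): buffer="wrqqq" (len 5), cursors c1@2 c2@2, authorship .....
After op 3 (move_right): buffer="wrqqq" (len 5), cursors c1@3 c2@3, authorship .....
After op 4 (delete): buffer="wqq" (len 3), cursors c1@1 c2@1, authorship ...
After op 5 (move_left): buffer="wqq" (len 3), cursors c1@0 c2@0, authorship ...
After op 6 (insert('o')): buffer="oowqq" (len 5), cursors c1@2 c2@2, authorship 12...
After op 7 (insert('k')): buffer="ookkwqq" (len 7), cursors c1@4 c2@4, authorship 1212...

Answer: ookkwqq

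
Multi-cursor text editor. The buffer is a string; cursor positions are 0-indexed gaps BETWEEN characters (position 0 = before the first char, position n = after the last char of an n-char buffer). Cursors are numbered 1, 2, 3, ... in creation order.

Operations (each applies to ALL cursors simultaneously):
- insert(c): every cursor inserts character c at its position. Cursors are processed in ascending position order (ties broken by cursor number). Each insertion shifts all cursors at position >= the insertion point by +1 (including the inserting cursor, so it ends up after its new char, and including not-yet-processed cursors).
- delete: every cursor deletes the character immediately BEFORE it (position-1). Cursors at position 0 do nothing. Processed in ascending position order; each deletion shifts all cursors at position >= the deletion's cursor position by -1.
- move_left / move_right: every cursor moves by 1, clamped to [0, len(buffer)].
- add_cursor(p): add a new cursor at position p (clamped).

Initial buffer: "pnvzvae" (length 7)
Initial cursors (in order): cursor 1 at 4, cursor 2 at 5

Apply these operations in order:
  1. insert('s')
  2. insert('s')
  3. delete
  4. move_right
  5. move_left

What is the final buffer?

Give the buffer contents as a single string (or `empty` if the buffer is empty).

Answer: pnvzsvsae

Derivation:
After op 1 (insert('s')): buffer="pnvzsvsae" (len 9), cursors c1@5 c2@7, authorship ....1.2..
After op 2 (insert('s')): buffer="pnvzssvssae" (len 11), cursors c1@6 c2@9, authorship ....11.22..
After op 3 (delete): buffer="pnvzsvsae" (len 9), cursors c1@5 c2@7, authorship ....1.2..
After op 4 (move_right): buffer="pnvzsvsae" (len 9), cursors c1@6 c2@8, authorship ....1.2..
After op 5 (move_left): buffer="pnvzsvsae" (len 9), cursors c1@5 c2@7, authorship ....1.2..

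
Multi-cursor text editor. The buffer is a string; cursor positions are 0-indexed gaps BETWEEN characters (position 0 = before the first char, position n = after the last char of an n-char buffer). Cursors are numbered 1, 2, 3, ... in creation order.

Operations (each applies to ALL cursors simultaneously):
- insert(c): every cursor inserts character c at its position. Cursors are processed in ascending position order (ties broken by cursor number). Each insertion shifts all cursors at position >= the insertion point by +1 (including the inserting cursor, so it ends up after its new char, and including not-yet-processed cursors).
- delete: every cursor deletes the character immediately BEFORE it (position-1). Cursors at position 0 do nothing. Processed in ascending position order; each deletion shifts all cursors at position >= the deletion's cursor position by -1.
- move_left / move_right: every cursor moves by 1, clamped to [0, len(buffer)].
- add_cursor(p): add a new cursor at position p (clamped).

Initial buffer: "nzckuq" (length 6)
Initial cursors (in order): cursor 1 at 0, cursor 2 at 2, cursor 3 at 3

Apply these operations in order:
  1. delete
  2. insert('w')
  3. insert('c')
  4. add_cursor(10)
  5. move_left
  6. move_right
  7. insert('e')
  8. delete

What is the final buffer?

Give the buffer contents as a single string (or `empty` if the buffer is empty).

After op 1 (delete): buffer="nkuq" (len 4), cursors c1@0 c2@1 c3@1, authorship ....
After op 2 (insert('w')): buffer="wnwwkuq" (len 7), cursors c1@1 c2@4 c3@4, authorship 1.23...
After op 3 (insert('c')): buffer="wcnwwcckuq" (len 10), cursors c1@2 c2@7 c3@7, authorship 11.2323...
After op 4 (add_cursor(10)): buffer="wcnwwcckuq" (len 10), cursors c1@2 c2@7 c3@7 c4@10, authorship 11.2323...
After op 5 (move_left): buffer="wcnwwcckuq" (len 10), cursors c1@1 c2@6 c3@6 c4@9, authorship 11.2323...
After op 6 (move_right): buffer="wcnwwcckuq" (len 10), cursors c1@2 c2@7 c3@7 c4@10, authorship 11.2323...
After op 7 (insert('e')): buffer="wcenwwcceekuqe" (len 14), cursors c1@3 c2@10 c3@10 c4@14, authorship 111.232323...4
After op 8 (delete): buffer="wcnwwcckuq" (len 10), cursors c1@2 c2@7 c3@7 c4@10, authorship 11.2323...

Answer: wcnwwcckuq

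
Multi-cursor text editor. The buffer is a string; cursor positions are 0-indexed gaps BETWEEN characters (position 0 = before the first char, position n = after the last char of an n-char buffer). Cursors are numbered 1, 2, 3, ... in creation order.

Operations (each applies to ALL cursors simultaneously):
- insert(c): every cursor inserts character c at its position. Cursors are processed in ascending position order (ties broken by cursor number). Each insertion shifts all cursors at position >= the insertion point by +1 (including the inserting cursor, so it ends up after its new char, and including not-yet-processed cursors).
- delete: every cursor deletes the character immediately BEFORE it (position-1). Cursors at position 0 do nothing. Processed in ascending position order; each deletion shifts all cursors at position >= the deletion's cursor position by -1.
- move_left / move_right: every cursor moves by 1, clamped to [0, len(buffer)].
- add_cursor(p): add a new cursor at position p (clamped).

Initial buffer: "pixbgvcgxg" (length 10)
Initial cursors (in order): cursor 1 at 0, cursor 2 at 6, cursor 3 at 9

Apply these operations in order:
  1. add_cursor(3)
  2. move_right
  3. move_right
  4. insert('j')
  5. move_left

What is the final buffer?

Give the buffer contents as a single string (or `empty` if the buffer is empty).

Answer: pijxbgjvcgjxgj

Derivation:
After op 1 (add_cursor(3)): buffer="pixbgvcgxg" (len 10), cursors c1@0 c4@3 c2@6 c3@9, authorship ..........
After op 2 (move_right): buffer="pixbgvcgxg" (len 10), cursors c1@1 c4@4 c2@7 c3@10, authorship ..........
After op 3 (move_right): buffer="pixbgvcgxg" (len 10), cursors c1@2 c4@5 c2@8 c3@10, authorship ..........
After op 4 (insert('j')): buffer="pijxbgjvcgjxgj" (len 14), cursors c1@3 c4@7 c2@11 c3@14, authorship ..1...4...2..3
After op 5 (move_left): buffer="pijxbgjvcgjxgj" (len 14), cursors c1@2 c4@6 c2@10 c3@13, authorship ..1...4...2..3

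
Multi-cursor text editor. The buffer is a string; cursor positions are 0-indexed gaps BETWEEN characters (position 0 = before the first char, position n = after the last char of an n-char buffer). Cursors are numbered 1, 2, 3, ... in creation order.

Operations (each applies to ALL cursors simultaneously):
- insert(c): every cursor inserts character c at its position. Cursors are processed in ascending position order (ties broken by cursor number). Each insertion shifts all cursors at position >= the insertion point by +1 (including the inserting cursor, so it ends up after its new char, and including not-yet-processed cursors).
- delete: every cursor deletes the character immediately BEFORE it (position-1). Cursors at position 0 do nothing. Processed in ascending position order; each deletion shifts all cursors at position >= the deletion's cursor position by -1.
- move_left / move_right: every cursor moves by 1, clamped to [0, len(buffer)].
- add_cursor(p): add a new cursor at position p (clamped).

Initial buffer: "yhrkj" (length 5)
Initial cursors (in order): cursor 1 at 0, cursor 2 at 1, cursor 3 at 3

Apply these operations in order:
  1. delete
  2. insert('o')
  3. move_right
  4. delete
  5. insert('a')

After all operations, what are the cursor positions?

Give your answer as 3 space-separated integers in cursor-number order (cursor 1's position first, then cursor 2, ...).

After op 1 (delete): buffer="hkj" (len 3), cursors c1@0 c2@0 c3@1, authorship ...
After op 2 (insert('o')): buffer="oohokj" (len 6), cursors c1@2 c2@2 c3@4, authorship 12.3..
After op 3 (move_right): buffer="oohokj" (len 6), cursors c1@3 c2@3 c3@5, authorship 12.3..
After op 4 (delete): buffer="ooj" (len 3), cursors c1@1 c2@1 c3@2, authorship 13.
After op 5 (insert('a')): buffer="oaaoaj" (len 6), cursors c1@3 c2@3 c3@5, authorship 11233.

Answer: 3 3 5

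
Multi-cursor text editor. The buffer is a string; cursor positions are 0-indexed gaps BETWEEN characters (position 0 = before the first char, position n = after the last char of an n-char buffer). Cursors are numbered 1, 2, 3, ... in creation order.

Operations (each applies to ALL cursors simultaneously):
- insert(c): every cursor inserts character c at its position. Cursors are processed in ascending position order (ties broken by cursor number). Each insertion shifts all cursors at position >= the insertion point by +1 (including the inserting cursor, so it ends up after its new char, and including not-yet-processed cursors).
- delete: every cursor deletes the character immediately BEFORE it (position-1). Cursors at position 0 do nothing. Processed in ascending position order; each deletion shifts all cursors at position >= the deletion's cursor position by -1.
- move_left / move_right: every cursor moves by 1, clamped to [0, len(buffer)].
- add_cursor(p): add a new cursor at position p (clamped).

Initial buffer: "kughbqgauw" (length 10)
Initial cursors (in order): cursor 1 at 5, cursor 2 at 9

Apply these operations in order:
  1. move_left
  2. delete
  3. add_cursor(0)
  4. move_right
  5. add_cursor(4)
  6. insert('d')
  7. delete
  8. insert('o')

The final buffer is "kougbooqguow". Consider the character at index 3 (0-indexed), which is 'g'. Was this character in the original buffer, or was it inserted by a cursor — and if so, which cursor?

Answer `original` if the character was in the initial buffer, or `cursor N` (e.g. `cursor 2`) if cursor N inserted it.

After op 1 (move_left): buffer="kughbqgauw" (len 10), cursors c1@4 c2@8, authorship ..........
After op 2 (delete): buffer="kugbqguw" (len 8), cursors c1@3 c2@6, authorship ........
After op 3 (add_cursor(0)): buffer="kugbqguw" (len 8), cursors c3@0 c1@3 c2@6, authorship ........
After op 4 (move_right): buffer="kugbqguw" (len 8), cursors c3@1 c1@4 c2@7, authorship ........
After op 5 (add_cursor(4)): buffer="kugbqguw" (len 8), cursors c3@1 c1@4 c4@4 c2@7, authorship ........
After op 6 (insert('d')): buffer="kdugbddqgudw" (len 12), cursors c3@2 c1@7 c4@7 c2@11, authorship .3...14...2.
After op 7 (delete): buffer="kugbqguw" (len 8), cursors c3@1 c1@4 c4@4 c2@7, authorship ........
After op 8 (insert('o')): buffer="kougbooqguow" (len 12), cursors c3@2 c1@7 c4@7 c2@11, authorship .3...14...2.
Authorship (.=original, N=cursor N): . 3 . . . 1 4 . . . 2 .
Index 3: author = original

Answer: original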